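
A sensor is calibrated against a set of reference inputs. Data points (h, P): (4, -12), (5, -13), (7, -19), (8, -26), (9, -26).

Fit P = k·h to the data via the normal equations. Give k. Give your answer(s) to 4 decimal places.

k = -2.9277

With design matrix M, MᵀM = [[235]] and MᵀP = [-688]ᵀ.
Hence k = -688 / 235 ≈ -2.92766.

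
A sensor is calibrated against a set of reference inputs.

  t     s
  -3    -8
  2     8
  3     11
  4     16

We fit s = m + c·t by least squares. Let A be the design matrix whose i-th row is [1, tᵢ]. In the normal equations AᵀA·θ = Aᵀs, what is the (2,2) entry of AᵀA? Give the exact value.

Row 2 ↔ basis t, column 2 ↔ basis t, so (AᵀA)_{2,2} = Σᵢ (t)·(t) = (-3)·(-3) + (2)·(2) + (3)·(3) + (4)·(4) = 38.

38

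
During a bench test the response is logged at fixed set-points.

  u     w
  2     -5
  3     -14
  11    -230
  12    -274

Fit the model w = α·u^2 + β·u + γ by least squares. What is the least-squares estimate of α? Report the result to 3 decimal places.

α = -1.944

Entries of AᵀA: Σu^2·u^2 = 35474, Σu^2·u = 3094, Σu^2 = 278, Σu·u = 278, Σu = 28, Σ1 = 4.
Moment sums: Σu^2·w = -67432, Σu·w = -5870, Σw = -523.
AᵀA·[α, β, γ]ᵀ = Aᵀw becomes [[35474, 3094, 278]; [3094, 278, 28]; [278, 28, 4]]·[α, β, γ]ᵀ = [-67432, -5870, -523]ᵀ.
Inverting the 3×3 Gram matrix, [α, β, γ]ᵀ = [-35/18, 209/738, 296/123]ᵀ.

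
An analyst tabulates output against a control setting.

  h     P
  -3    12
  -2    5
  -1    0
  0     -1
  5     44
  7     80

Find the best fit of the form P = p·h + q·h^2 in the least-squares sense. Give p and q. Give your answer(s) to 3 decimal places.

p = 0.782, q = 1.540

The normal system MᵀM·[p, q]ᵀ = MᵀP is [[88, 432]; [432, 3124]]·[p, q]ᵀ = [734, 5148]ᵀ.
det = 88·3124 − 432² = 88288.
p = (734·3124 − 432·5148)/88288 = 8635/11036; q = (88·5148 − 432·734)/88288 = 4248/2759.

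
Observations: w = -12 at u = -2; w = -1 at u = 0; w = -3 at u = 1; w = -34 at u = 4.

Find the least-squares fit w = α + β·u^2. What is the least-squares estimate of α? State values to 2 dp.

The normal system XᵀX·[α, β]ᵀ = Xᵀw is [[4, 21]; [21, 273]]·[α, β]ᵀ = [-50, -595]ᵀ.
Determinant 4·273 − 21² = 651.
α = ((-50)·273 − 21·(-595))/651 = -55/31; β = (4·(-595) − 21·(-50))/651 = -190/93.

α = -1.77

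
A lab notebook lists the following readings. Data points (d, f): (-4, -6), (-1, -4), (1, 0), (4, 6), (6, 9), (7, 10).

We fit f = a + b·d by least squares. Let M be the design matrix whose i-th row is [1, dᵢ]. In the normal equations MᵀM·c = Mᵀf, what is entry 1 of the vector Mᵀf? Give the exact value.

Entry 1 ↔ basis 1, so (Mᵀf)_{1} = Σᵢ fᵢ = (1)·(-6) + (1)·(-4) + (1)·(0) + (1)·(6) + (1)·(9) + (1)·(10) = 15.

15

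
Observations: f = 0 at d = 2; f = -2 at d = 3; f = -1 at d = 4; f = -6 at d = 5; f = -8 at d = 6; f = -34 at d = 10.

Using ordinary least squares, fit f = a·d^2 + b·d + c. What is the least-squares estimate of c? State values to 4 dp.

Normal-equation sums: Σd^2·d^2 = 12274, Σd^2·d = 1440, Σd^2 = 190, Σd·d = 190, Σd = 30, Σ1 = 6.
And Σd^2·f = -3872, Σd·f = -428, Σf = -51.
MᵀM·[a, b, c]ᵀ = Mᵀf becomes [[12274, 1440, 190]; [1440, 190, 30]; [190, 30, 6]]·[a, b, c]ᵀ = [-3872, -428, -51]ᵀ.
Inverting the 3×3 Gram matrix, [a, b, c]ᵀ = [-1653/3058, 35117/15290, -8765/3058]ᵀ.

c = -2.8663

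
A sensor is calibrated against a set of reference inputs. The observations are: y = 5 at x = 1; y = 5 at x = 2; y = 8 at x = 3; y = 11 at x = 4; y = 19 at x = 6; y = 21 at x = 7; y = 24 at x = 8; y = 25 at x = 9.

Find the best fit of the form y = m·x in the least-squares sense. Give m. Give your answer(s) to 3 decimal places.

m = 2.927

From the data, Σx·x = 260.
For Aᵀy: Σx·y = 761.
Normal equations: [[260]]·[m]ᵀ = [761]ᵀ.
Hence m = 761 / 260 ≈ 2.92692.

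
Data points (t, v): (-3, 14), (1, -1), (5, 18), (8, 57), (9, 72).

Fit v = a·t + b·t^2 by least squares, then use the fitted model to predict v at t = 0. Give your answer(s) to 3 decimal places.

With design matrix M, MᵀM = [[180, 1340]; [1340, 11364]] and Mᵀv = [1151, 10055]ᵀ.
Δ = 180·11364 − 1340² = 249920.
a = (1151·11364 − 1340·10055)/249920 = -49217/31240; b = (180·10055 − 1340·1151)/249920 = 6689/6248.
At t = 0: v̂ = (-49217/31240)·(0) + (6689/6248)·(0) = 0.

v̂ = 0.000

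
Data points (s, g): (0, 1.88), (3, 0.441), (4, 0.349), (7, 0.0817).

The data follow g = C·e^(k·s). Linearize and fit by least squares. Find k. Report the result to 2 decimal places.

Linearized form: ln g = k·s + ln C. From the 4 transformed points,
Σs = 14.0000, Σ(s)² = 74.0000, Σln g = -3.7448, Σs·ln g = -24.1998.
Equations: 74.0000·k + 14.0000·ln C = -24.1998;  14.0000·k + 4·ln C = -3.7448.
Solving (det = 100.0000): k = -0.44372, ln C = 0.61680.

k = -0.44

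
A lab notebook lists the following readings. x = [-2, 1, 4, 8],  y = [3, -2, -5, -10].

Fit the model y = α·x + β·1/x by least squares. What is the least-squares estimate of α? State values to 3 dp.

Entries of AᵀA: Σx·x = 85, Σx·1/x = 4, Σ1/x·1/x = 85/64.
And Σx·y = -108, Σ1/x·y = -6.
Eliminating β: (85/64)·(row 1) − 4·(row 2) gives (6201/64)·α = (85/64)·(-108) − 4·(-6) = -1911/16, so α = -196/159.
Then β = ((-6) − 4·(-196/159))/(85/64) = -128/159.

α = -1.233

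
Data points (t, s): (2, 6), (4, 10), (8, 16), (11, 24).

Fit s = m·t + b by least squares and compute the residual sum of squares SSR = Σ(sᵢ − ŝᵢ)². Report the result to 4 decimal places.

SSR = 2.7487

Entries of XᵀX: Σt·t = 205, Σt = 25, Σ1 = 4.
And Σt·s = 444, Σs = 56.
det = 205·4 − 25² = 195.
m = (444·4 − 25·56)/195 = 376/195; b = (205·56 − 25·444)/195 = 76/39.
Residuals: 38/195, 22/65, -268/195, 164/195; SSR = 536/195.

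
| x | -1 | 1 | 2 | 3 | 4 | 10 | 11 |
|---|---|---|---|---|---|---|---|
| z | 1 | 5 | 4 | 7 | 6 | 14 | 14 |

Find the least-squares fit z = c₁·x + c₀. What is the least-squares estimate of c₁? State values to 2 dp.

The normal equations are: 252·c₁ + 30·c₀ = 351;  30·c₁ + 7·c₀ = 51.
(Σx·x = 252, Σx = 30, Σ1 = 7, Σx·z = 351, Σz = 51.)
det = 252·7 − 30² = 864.
c₁ = (351·7 − 30·51)/864 = 103/96; c₀ = (252·51 − 30·351)/864 = 43/16.

c₁ = 1.07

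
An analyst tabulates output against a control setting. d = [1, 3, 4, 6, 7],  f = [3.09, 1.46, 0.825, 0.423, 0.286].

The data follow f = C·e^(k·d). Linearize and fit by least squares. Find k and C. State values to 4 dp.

k = -0.3982, C = 4.5401

Let Y = ln f. Fitting Y = k·d + ln C by least squares:
Σd = 21.0000, Σ(d)² = 111.0000, Σln f = -0.7979, Σd·ln f = -12.4307.
Equations: 111.0000·k + 21.0000·ln C = -12.4307;  21.0000·k + 5·ln C = -0.7979.
Δ = 111.0000·5 − (21.0000)² = 114.0000; k = (-12.4307·5 − 21.0000·-0.7979)/114.0000 = -0.39822, ln C = (111.0000·-0.7979 − 21.0000·-12.4307)/114.0000 = 1.51294, so C = exp(1.51294) = 4.54007.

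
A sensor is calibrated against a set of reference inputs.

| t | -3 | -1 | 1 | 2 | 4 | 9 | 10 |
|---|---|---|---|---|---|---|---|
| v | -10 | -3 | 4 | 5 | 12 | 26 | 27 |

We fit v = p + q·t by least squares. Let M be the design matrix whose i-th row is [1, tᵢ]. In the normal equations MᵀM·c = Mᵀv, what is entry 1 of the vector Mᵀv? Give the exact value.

61

Entry 1 ↔ basis 1, so (Mᵀv)_{1} = Σᵢ vᵢ = (1)·(-10) + (1)·(-3) + (1)·(4) + (1)·(5) + (1)·(12) + (1)·(26) + (1)·(27) = 61.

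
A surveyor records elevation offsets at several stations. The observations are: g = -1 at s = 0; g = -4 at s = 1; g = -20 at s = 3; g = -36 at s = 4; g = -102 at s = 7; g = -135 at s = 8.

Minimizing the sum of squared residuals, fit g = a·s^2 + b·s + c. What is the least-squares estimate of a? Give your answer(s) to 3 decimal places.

AᵀA·[a, b, c]ᵀ = Aᵀg reads: 6835·a + 947·b + 139·c = -14398;  947·a + 139·b + 23·c = -2002;  139·a + 23·b + 6·c = -298.
Row-reducing yields a = -575/282, b = -421/1410, c = -302/235.

a = -2.039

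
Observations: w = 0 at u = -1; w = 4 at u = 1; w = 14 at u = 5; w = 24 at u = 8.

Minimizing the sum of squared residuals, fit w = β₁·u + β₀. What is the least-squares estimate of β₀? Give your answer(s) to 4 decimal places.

Normal-equation sums: Σu·u = 91, Σu = 13, Σ1 = 4.
For Xᵀw: Σu·w = 266, Σw = 42.
So XᵀX·[β₁, β₀]ᵀ = Xᵀw: [[91, 13]; [13, 4]]·[β₁, β₀]ᵀ = [266, 42]ᵀ.
det = 91·4 − 13² = 195.
β₁ = (266·4 − 13·42)/195 = 518/195; β₀ = (91·42 − 13·266)/195 = 28/15.

β₀ = 1.8667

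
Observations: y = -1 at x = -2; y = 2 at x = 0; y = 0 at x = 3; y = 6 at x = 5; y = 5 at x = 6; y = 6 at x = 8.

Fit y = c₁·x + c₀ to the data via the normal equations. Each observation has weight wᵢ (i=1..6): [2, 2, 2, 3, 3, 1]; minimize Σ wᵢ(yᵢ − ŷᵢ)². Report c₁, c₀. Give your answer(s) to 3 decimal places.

Entries of MᵀWM: Σwᵢ·x·x = 273, Σwᵢ·x = 43, Σwᵢ·1 = 13.
Moment sums: Σwᵢ·x·y = 232, Σwᵢ·y = 41.
det = 273·13 − 43² = 1700.
c₁ = (232·13 − 43·41)/1700 = 1253/1700; c₀ = (273·41 − 43·232)/1700 = 1217/1700.

c₁ = 0.737, c₀ = 0.716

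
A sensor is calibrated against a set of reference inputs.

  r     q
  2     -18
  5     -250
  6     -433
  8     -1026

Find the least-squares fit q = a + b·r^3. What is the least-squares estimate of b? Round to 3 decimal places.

b = -2.001

The normal equations are: 4·a + 861·b = -1727;  861·a + 324489·b = -650234.
Eliminating b: 324489·(row 1) − 861·(row 2) gives 556635·a = 324489·(-1727) − 861·(-650234) = -541029, so a = -180343/185545.
Then b = ((-650234) − 861·(-180343/185545))/324489 = -1113989/556635.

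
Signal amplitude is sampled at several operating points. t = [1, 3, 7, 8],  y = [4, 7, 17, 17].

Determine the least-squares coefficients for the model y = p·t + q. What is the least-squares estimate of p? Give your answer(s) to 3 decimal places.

Compute the Gram sums: Σt·t = 123, Σt = 19, Σ1 = 4.
And Σt·y = 280, Σy = 45.
So MᵀM·[p, q]ᵀ = Mᵀy: [[123, 19]; [19, 4]]·[p, q]ᵀ = [280, 45]ᵀ.
Eliminating q: 4·(row 1) − 19·(row 2) gives 131·p = 4·280 − 19·45 = 265, so p = 265/131.
Then q = (45 − 19·(265/131))/4 = 215/131.

p = 2.023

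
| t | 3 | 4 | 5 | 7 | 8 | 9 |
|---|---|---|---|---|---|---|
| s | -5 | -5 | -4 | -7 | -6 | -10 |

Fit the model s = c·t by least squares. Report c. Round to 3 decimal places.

The normal system XᵀX·[c]ᵀ = Xᵀs is [[244]]·[c]ᵀ = [-242]ᵀ.
Hence c = -242 / 244 ≈ -0.991803.

c = -0.992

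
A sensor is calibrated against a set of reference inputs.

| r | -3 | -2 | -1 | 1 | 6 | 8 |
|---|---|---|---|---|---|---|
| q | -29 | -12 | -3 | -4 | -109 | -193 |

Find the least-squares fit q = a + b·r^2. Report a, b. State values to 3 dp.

a = -0.698, b = -3.007

Entries of XᵀX: Σ1 = 6, Σr^2 = 115, Σr^2·r^2 = 5491.
For Xᵀq: Σq = -350, Σr^2·q = -16592.
Eliminating b: 5491·(row 1) − 115·(row 2) gives 19721·a = 5491·(-350) − 115·(-16592) = -13770, so a = -13770/19721.
Then b = ((-16592) − 115·(-13770/19721))/5491 = -59302/19721.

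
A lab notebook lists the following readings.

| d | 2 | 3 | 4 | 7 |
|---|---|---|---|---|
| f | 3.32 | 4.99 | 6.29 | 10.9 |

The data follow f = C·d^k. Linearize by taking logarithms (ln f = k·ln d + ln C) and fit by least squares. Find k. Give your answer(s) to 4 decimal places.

k = 0.9416

Let Y = ln f. Fitting Y = k·ln d + ln C by least squares:
Σln d = 5.1240, Σ(ln d)² = 7.3958, Σln f = 7.0351, Σln d·ln f = 9.7954.
Equations: 7.3958·k + 5.1240·ln C = 9.7954;  5.1240·k + 4·ln C = 7.0351.
Slope k = (n·Σln d·ln f − Σln d·Σln f)/(n·Σ(ln d)² − (Σln d)²) = (4·9.7954 − 5.1240·7.0351)/3.3281 = 0.94159; ln C = (Σln f − k·Σln d)/n = 0.55261.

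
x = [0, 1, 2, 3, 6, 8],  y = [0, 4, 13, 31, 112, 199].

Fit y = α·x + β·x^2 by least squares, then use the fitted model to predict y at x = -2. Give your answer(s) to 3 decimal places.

ŷ = 10.161

Forming MᵀM = [[114, 764]; [764, 5490]] and Mᵀy = [2387, 17103]ᵀ gives MᵀM·[α, β]ᵀ = Mᵀy.
det = 114·5490 − 764² = 42164.
α = (2387·5490 − 764·17103)/42164 = 18969/21082; β = (114·17103 − 764·2387)/42164 = 63037/21082.
At x = -2: ŷ = (18969/21082)·(-2) + (63037/21082)·(4) = 107105/10541.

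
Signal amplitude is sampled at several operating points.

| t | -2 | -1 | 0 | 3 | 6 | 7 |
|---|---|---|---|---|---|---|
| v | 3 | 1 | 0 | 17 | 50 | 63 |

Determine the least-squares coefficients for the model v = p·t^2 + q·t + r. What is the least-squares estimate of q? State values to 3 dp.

q = 1.797

The normal system AᵀA·[p, q, r]ᵀ = Aᵀv is [[3795, 577, 99]; [577, 99, 13]; [99, 13, 6]]·[p, q, r]ᵀ = [5053, 785, 134]ᵀ.
Solving the 3×3 system (Gaussian elimination) gives p = 377/372, q = 5571/3100, r = 3994/2325.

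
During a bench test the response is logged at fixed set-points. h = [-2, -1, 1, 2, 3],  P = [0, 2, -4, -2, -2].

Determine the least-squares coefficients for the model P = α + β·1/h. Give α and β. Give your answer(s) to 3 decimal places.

Normal-equation sums: Σ1 = 5, Σ1/h = 1/3, Σ1/h·1/h = 47/18.
And ΣP = -6, Σ1/h·P = -23/3.
Normal equations: [[5, 1/3]; [1/3, 47/18]]·[α, β]ᵀ = [-6, -23/3]ᵀ.
det = 5·(47/18) − (1/3)² = 233/18.
α = ((-6)·(47/18) − (1/3)·(-23/3))/(233/18) = -236/233; β = (5·(-23/3) − (1/3)·(-6))/(233/18) = -654/233.

α = -1.013, β = -2.807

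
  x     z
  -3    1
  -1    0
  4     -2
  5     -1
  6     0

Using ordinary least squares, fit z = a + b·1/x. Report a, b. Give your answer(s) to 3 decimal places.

a = -0.566, b = -1.159

From the data, Σ1 = 5, Σ1/x = -43/60, Σ1/x·1/x = 4469/3600.
For Aᵀz: Σz = -2, Σ1/x·z = -31/30.
AᵀA·[a, b]ᵀ = Aᵀz becomes [[5, -43/60]; [-43/60, 4469/3600]]·[a, b]ᵀ = [-2, -31/30]ᵀ.
det = 5·(4469/3600) − (-43/60)² = 427/75.
a = ((-2)·(4469/3600) − (-43/60)·(-31/30))/(427/75) = -967/1708; b = (5·(-31/30) − (-43/60)·(-2))/(427/75) = -495/427.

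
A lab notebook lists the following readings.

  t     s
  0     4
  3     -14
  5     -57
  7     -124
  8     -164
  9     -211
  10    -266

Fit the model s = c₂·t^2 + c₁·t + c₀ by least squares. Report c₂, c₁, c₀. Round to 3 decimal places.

c₂ = -2.950, c₁ = 2.524, c₀ = 4.241

Forming XᵀX = [[23764, 2736, 328]; [2736, 328, 42]; [328, 42, 7]] and Xᵀs = [-61814, -7066, -832]ᵀ gives XᵀX·[c₂, c₁, c₀]ᵀ = Xᵀs.
Solving the 3×3 system (Gaussian elimination) gives c₂ = -124391/42162, c₁ = 35475/14054, c₀ = 89401/21081.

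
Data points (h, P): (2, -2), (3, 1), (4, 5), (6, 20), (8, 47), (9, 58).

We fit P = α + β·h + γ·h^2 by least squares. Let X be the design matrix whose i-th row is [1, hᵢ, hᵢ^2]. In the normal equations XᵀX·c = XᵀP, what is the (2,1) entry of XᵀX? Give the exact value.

32

Row 2 ↔ basis h, column 1 ↔ basis 1, so (XᵀX)_{2,1} = Σᵢ h = (2)·(1) + (3)·(1) + (4)·(1) + (6)·(1) + (8)·(1) + (9)·(1) = 32.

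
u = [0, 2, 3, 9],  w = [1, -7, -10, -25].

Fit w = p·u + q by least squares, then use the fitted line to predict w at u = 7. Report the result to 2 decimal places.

ŵ = -20.01

Compute the Gram sums: Σu·u = 94, Σu = 14, Σ1 = 4.
For Mᵀw: Σu·w = -269, Σw = -41.
So MᵀM·[p, q]ᵀ = Mᵀw: [[94, 14]; [14, 4]]·[p, q]ᵀ = [-269, -41]ᵀ.
Eliminating q: 4·(row 1) − 14·(row 2) gives 180·p = 4·(-269) − 14·(-41) = -502, so p = -251/90.
Then q = ((-41) − 14·(-251/90))/4 = -22/45.
At u = 7: ŵ = (-251/90)·(7) + (-22/45)·(1) = -1801/90.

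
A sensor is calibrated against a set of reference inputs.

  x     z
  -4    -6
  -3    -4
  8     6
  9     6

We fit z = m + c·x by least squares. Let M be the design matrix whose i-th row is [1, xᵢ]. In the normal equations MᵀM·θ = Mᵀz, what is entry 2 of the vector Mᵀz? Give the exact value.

Entry 2 ↔ basis x, so (Mᵀz)_{2} = Σᵢ (x)·zᵢ = (-4)·(-6) + (-3)·(-4) + (8)·(6) + (9)·(6) = 138.

138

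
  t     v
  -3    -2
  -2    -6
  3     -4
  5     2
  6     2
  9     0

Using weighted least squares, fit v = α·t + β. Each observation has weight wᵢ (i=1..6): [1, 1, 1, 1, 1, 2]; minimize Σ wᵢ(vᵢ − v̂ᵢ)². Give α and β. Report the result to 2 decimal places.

The normal system MᵀWM·[α, β]ᵀ = MᵀWv is [[245, 27]; [27, 7]]·[α, β]ᵀ = [28, -8]ᵀ.
Eliminating β: 7·(row 1) − 27·(row 2) gives 986·α = 7·28 − 27·(-8) = 412, so α = 206/493.
Then β = ((-8) − 27·(206/493))/7 = -1358/493.

α = 0.42, β = -2.75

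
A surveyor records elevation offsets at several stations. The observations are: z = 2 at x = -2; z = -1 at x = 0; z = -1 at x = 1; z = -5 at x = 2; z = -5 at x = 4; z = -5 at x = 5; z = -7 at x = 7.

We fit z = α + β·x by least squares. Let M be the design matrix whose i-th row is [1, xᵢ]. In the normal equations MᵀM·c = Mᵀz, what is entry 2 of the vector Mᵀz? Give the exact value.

Entry 2 ↔ basis x, so (Mᵀz)_{2} = Σᵢ (x)·zᵢ = (-2)·(2) + (0)·(-1) + (1)·(-1) + (2)·(-5) + (4)·(-5) + (5)·(-5) + (7)·(-7) = -109.

-109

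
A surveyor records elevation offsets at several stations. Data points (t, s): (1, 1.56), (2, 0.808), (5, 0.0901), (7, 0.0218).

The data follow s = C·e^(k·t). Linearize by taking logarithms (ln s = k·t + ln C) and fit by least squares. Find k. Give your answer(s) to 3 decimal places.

Linearized form: ln s = k·t + ln C. From the 4 transformed points,
XᵀX = [[79.0000, 15.0000]; [15.0000, 4]], rhs = [-38.7968, -6.0012]ᵀ  (here Σt = 15.0000, Σ(t)² = 79.0000, Σln s = -6.0012, Σt·ln s = -38.7968).
Slope k = (n·Σt·ln s − Σt·Σln s)/(n·Σ(t)² − (Σt)²) = (4·-38.7968 − 15.0000·-6.0012)/91.0000 = -0.71615; ln C = (Σln s − k·Σt)/n = 1.18525.

k = -0.716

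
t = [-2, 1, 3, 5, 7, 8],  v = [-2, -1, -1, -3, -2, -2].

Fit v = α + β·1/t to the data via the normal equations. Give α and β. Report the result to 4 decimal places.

α = -2.0054, β = 0.7935

Sums needed: Σ1 = 6, Σ1/t = 1093/840, Σ1/t·1/t = 1014049/705600.
Moment sums: Σv = -11, Σ1/t·v = -617/420.
XᵀX·[α, β]ᵀ = Xᵀv becomes [[6, 1093/840]; [1093/840, 1014049/705600]]·[α, β]ᵀ = [-11, -617/420]ᵀ.
det = 6·(1014049/705600) − (1093/840)² = 977929/141120.
α = ((-11)·(1014049/705600) − (1093/840)·(-617/420))/(977929/141120) = -9805777/4889645; β = (6·(-617/420) − (1093/840)·(-11))/(977929/141120) = 775992/977929.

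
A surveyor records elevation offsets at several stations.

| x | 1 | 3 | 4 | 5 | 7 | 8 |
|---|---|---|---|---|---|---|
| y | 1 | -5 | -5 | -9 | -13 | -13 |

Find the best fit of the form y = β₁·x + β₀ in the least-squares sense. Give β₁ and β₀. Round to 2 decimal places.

β₁ = -2.06, β₀ = 2.28

The normal system AᵀA·[β₁, β₀]ᵀ = Aᵀy is [[164, 28]; [28, 6]]·[β₁, β₀]ᵀ = [-274, -44]ᵀ.
Determinant 164·6 − 28² = 200.
β₁ = ((-274)·6 − 28·(-44))/200 = -103/50; β₀ = (164·(-44) − 28·(-274))/200 = 57/25.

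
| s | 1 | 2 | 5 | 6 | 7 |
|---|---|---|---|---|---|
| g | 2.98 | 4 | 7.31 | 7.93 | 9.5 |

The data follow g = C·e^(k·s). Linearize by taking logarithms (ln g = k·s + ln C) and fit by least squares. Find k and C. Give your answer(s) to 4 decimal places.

With ln gᵢ as the transformed response and sᵢ as the regressor:
AᵀA = [[115.0000, 21.0000]; [21.0000, 5]], rhs = [41.9937, 8.7894]ᵀ  (here Σs = 21.0000, Σ(s)² = 115.0000, Σln g = 8.7894, Σs·ln g = 41.9937).
Δ = 115.0000·5 − (21.0000)² = 134.0000; k = (41.9937·5 − 21.0000·8.7894)/134.0000 = 0.18948, ln C = (115.0000·8.7894 − 21.0000·41.9937)/134.0000 = 0.96205, so C = exp(0.96205) = 2.61705.

k = 0.1895, C = 2.6170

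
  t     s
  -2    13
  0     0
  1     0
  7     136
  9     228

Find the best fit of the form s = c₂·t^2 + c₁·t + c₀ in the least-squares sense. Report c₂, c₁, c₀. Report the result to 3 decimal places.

Sums needed: Σt^2·t^2 = 8979, Σt^2·t = 1065, Σt^2 = 135, Σt·t = 135, Σt = 15, Σ1 = 5.
Moment sums: Σt^2·s = 25184, Σt·s = 2978, Σs = 377.
Normal equations: [[8979, 1065, 135]; [1065, 135, 15]; [135, 15, 5]]·[c₂, c₁, c₀]ᵀ = [25184, 2978, 377]ᵀ.
Inverting the 3×3 Gram matrix, [c₂, c₁, c₀]ᵀ = [337/114, -659/570, -18/19]ᵀ.

c₂ = 2.956, c₁ = -1.156, c₀ = -0.947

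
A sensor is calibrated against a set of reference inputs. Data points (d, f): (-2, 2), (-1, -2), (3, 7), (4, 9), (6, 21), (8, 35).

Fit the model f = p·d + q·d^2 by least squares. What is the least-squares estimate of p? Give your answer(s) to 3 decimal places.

p = 0.546

The normal equations are: 130·p + 810·q = 461;  810·p + 5746·q = 3209.
(Σd·d = 130, Σd·d^2 = 810, Σd^2·d^2 = 5746, Σd·f = 461, Σd^2·f = 3209.)
Determinant 130·5746 − 810² = 90880.
p = (461·5746 − 810·3209)/90880 = 3101/5680; q = (130·3209 − 810·461)/90880 = 547/1136.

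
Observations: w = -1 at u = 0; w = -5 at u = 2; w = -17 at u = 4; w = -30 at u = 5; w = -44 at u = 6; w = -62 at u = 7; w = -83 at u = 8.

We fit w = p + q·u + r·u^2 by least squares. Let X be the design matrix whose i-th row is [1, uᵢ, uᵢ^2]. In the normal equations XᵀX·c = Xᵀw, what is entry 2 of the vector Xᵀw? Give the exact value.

-1590

Entry 2 ↔ basis u, so (Xᵀw)_{2} = Σᵢ (u)·wᵢ = (0)·(-1) + (2)·(-5) + (4)·(-17) + (5)·(-30) + (6)·(-44) + (7)·(-62) + (8)·(-83) = -1590.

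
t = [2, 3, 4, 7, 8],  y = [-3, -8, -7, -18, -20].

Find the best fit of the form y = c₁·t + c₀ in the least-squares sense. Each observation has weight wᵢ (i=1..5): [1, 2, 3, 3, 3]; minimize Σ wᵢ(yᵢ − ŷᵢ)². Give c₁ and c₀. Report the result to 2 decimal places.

c₁ = -2.84, c₀ = 2.57

The normal system AᵀWA·[c₁, c₀]ᵀ = AᵀWy is [[409, 65]; [65, 12]]·[c₁, c₀]ᵀ = [-996, -154]ᵀ.
Δ = 409·12 − 65² = 683.
c₁ = ((-996)·12 − 65·(-154))/683 = -1942/683; c₀ = (409·(-154) − 65·(-996))/683 = 1754/683.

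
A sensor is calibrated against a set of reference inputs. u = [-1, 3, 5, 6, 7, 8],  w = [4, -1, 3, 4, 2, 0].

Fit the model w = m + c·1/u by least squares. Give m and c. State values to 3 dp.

m = 1.988, c = -2.236

With design matrix X, XᵀX = [[6, -9/280]; [-9/280, 857249/705600]] and Xᵀw = [12, -292/105]ᵀ.
det = 6·(857249/705600) − (-9/280)² = 342851/47040.
m = (12·(857249/705600) − (-9/280)·(-292/105))/(342851/47040) = 3407972/1714255; c = (6·(-292/105) − (-9/280)·12)/(342851/47040) = -766752/342851.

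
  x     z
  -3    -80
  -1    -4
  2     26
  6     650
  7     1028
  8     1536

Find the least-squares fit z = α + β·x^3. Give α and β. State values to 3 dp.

α = 0.822, β = 2.998

The normal equations are: 6·α + 1051·β = 3156;  1051·α + 427243·β = 1281808.
(Σ1 = 6, Σx^3 = 1051, Σx^3·x^3 = 427243, Σz = 3156, Σx^3·z = 1281808.)
Δ = 6·427243 − 1051² = 1458857.
α = (3156·427243 − 1051·1281808)/1458857 = 1198700/1458857; β = (6·1281808 − 1051·3156)/1458857 = 4373892/1458857.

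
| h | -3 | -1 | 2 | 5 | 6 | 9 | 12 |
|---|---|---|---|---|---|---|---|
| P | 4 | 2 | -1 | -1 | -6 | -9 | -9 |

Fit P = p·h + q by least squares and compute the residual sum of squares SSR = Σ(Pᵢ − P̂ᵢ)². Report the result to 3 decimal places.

With design matrix A, AᵀA = [[300, 30]; [30, 7]] and AᵀP = [-246, -20]ᵀ.
Δ = 300·7 − 30² = 1200.
p = ((-246)·7 − 30·(-20))/1200 = -187/200; q = (300·(-20) − 30·(-246))/1200 = 23/20.
Residuals: 9/200, -17/200, -7/25, 101/40, -77/50, -347/200, 107/100; SSR = 1299/100.

SSR = 12.990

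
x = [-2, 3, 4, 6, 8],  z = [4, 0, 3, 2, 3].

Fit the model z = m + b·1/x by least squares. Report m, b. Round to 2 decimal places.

With design matrix M, MᵀM = [[5, 3/8]; [3/8, 269/576]] and Mᵀz = [12, -13/24]ᵀ.
Δ = 5·(269/576) − (3/8)² = 79/36.
m = (12·(269/576) − (3/8)·(-13/24))/(79/36) = 3345/1264; b = (5·(-13/24) − (3/8)·12)/(79/36) = -519/158.

m = 2.65, b = -3.28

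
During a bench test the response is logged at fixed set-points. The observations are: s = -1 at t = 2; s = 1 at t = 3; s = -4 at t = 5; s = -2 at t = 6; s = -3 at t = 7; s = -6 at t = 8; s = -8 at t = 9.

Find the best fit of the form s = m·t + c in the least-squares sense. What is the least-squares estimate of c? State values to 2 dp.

c = 2.59

Forming XᵀX = [[268, 40]; [40, 7]] and Xᵀs = [-172, -23]ᵀ gives XᵀX·[m, c]ᵀ = Xᵀs.
Δ = 268·7 − 40² = 276.
m = ((-172)·7 − 40·(-23))/276 = -71/69; c = (268·(-23) − 40·(-172))/276 = 179/69.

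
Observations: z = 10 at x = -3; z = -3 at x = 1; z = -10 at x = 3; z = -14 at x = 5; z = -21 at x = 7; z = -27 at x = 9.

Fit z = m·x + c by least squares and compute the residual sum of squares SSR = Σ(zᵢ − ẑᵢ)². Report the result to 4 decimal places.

Compute the Gram sums: Σx·x = 174, Σx = 22, Σ1 = 6.
For Aᵀz: Σx·z = -523, Σz = -65.
det = 174·6 − 22² = 560.
m = ((-523)·6 − 22·(-65))/560 = -61/20; c = (174·(-65) − 22·(-523))/560 = 7/20.
Residuals: 1/2, -3/10, -6/5, 9/10, 0, 1/10; SSR = 13/5.

SSR = 2.6000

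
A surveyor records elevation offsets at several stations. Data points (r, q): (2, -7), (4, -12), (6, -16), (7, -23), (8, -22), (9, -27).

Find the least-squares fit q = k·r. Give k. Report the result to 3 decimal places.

Compute the Gram sums: Σr·r = 250.
Moment sums: Σr·q = -738.
Hence k = -738 / 250 ≈ -2.952.

k = -2.952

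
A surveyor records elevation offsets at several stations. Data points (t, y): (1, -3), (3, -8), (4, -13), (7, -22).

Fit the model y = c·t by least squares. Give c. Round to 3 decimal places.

c = -3.107

Normal-equation sums: Σt·t = 75.
For Aᵀy: Σt·y = -233.
AᵀA·[c]ᵀ = Aᵀy becomes [[75]]·[c]ᵀ = [-233]ᵀ.
Hence c = -233 / 75 ≈ -3.10667.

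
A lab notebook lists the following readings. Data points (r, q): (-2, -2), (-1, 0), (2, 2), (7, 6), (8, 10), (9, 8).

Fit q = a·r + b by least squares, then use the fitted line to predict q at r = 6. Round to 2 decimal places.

q̂ = 6.08

Entries of MᵀM: Σr·r = 203, Σr = 23, Σ1 = 6.
And Σr·q = 202, Σq = 24.
So MᵀM·[a, b]ᵀ = Mᵀq: [[203, 23]; [23, 6]]·[a, b]ᵀ = [202, 24]ᵀ.
det = 203·6 − 23² = 689.
a = (202·6 − 23·24)/689 = 660/689; b = (203·24 − 23·202)/689 = 226/689.
At r = 6: q̂ = (660/689)·(6) + (226/689)·(1) = 322/53.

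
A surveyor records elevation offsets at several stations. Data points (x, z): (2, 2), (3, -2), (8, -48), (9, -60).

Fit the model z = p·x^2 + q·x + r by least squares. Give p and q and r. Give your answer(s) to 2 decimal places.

With design matrix M, MᵀM = [[10754, 1276, 158]; [1276, 158, 22]; [158, 22, 4]] and Mᵀz = [-7942, -926, -108]ᵀ.
Inverting the 3×3 Gram matrix, [p, q, r]ᵀ = [-2/3, -182/111, 309/37]ᵀ.

p = -0.67, q = -1.64, r = 8.35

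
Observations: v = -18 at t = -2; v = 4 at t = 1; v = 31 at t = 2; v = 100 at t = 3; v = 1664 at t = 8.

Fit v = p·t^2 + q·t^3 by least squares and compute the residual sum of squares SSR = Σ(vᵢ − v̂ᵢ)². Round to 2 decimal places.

SSR = 5.97

AᵀA·[p, q]ᵀ = Aᵀv reads: 4210·p + 33012·q = 107452;  33012·p + 263002·q = 855064.
Δ = 4210·263002 − 33012² = 17446276.
p = (107452·263002 − 33012·855064)/17446276 = 8179534/4361569; q = (4210·855064 − 33012·107452)/17446276 = 13153504/4361569.
Residuals: -5998346/4361569, -3886762/4361569, -2737529/4361569, 7396486/4361569, -433408/4361569; SSR = 26017469/4361569.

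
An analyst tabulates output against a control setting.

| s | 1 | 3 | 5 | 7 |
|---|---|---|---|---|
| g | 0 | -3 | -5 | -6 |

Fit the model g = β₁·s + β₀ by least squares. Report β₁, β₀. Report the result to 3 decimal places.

Forming XᵀX = [[84, 16]; [16, 4]] and Xᵀg = [-76, -14]ᵀ gives XᵀX·[β₁, β₀]ᵀ = Xᵀg.
det = 84·4 − 16² = 80.
β₁ = ((-76)·4 − 16·(-14))/80 = -1; β₀ = (84·(-14) − 16·(-76))/80 = 1/2.

β₁ = -1.000, β₀ = 0.500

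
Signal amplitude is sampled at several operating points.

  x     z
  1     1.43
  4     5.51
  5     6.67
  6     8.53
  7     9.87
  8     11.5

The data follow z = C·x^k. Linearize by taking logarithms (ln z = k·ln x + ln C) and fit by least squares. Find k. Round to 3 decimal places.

k = 0.996

With ln zᵢ as the transformed response and ln xᵢ as the regressor:
Σln x = 8.8128, Σ(ln x)² = 15.8331, Σln z = 10.8373, Σln x·ln z = 18.7946.
Equations: 15.8331·k + 8.8128·ln C = 18.7946;  8.8128·k + 6·ln C = 10.8373.
Solving (det = 17.3327): k = 0.99581, ln C = 0.34356.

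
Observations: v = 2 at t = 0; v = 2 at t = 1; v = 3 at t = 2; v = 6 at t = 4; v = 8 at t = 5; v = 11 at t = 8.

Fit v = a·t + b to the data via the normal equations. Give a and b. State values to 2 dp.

Entries of MᵀM: Σt·t = 110, Σt = 20, Σ1 = 6.
Moment sums: Σt·v = 160, Σv = 32.
Δ = 110·6 − 20² = 260.
a = (160·6 − 20·32)/260 = 16/13; b = (110·32 − 20·160)/260 = 16/13.

a = 1.23, b = 1.23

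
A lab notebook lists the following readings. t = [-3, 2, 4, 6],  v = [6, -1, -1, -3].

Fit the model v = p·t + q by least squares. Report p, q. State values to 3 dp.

p = -0.989, q = 2.475

From the data, Σt·t = 65, Σt = 9, Σ1 = 4.
Moment sums: Σt·v = -42, Σv = 1.
Eliminating q: 4·(row 1) − 9·(row 2) gives 179·p = 4·(-42) − 9·1 = -177, so p = -177/179.
Then q = (1 − 9·(-177/179))/4 = 443/179.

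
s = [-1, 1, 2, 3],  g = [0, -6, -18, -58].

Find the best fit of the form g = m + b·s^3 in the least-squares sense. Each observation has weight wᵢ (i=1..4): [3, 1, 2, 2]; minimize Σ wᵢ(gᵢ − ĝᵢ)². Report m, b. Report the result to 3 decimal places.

m = -2.254, b = -2.058

The normal system AᵀWA·[m, b]ᵀ = AᵀWg is [[8, 68]; [68, 1590]]·[m, b]ᵀ = [-158, -3426]ᵀ.
Eliminating b: 1590·(row 1) − 68·(row 2) gives 8096·m = 1590·(-158) − 68·(-3426) = -18252, so m = -4563/2024.
Then b = ((-3426) − 68·(-4563/2024))/1590 = -2083/1012.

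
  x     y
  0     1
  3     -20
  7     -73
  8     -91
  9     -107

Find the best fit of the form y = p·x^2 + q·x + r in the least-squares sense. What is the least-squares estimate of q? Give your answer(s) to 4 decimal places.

q = -5.0087

Compute the Gram sums: Σx^2·x^2 = 13139, Σx^2·x = 1611, Σx^2 = 203, Σx·x = 203, Σx = 27, Σ1 = 5.
And Σx^2·y = -18248, Σx·y = -2262, Σy = -290.
Row-reducing yields p = -35/44, q = -2865/572, r = 192/143.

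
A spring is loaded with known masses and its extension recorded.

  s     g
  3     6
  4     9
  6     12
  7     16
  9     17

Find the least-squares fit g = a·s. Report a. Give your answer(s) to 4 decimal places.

a = 2.0471

Normal-equation sums: Σs·s = 191.
For Xᵀg: Σs·g = 391.
a = 391/191 = 2.04712.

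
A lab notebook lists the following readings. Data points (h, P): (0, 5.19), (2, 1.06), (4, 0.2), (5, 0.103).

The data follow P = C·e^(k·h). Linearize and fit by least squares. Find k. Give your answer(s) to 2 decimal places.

k = -0.79

With ln Pᵢ as the transformed response and hᵢ as the regressor:
XᵀX = [[45.0000, 11.0000]; [11.0000, 4]], rhs = [-17.6863, -2.1775]ᵀ  (here Σh = 11.0000, Σ(h)² = 45.0000, Σln P = -2.1775, Σh·ln P = -17.6863).
Slope k = (n·Σh·ln P − Σh·Σln P)/(n·Σ(h)² − (Σh)²) = (4·-17.6863 − 11.0000·-2.1775)/59.0000 = -0.79311; ln C = (Σln P − k·Σh)/n = 1.63668.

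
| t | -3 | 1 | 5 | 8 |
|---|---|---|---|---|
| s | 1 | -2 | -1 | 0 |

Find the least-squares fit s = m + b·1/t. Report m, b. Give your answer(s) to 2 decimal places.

m = 0.05, b = -2.21

Compute the Gram sums: Σ1 = 4, Σ1/t = 119/120, Σ1/t·1/t = 16801/14400.
Right-hand side: Σs = -2, Σ1/t·s = -38/15.
Normal equations: [[4, 119/120]; [119/120, 16801/14400]]·[m, b]ᵀ = [-2, -38/15]ᵀ.
Eliminating b: (16801/14400)·(row 1) − (119/120)·(row 2) gives (17681/4800)·m = (16801/14400)·(-2) − (119/120)·(-38/15) = 143/800, so m = 858/17681.
Then b = ((-38/15) − (119/120)·(858/17681))/(16801/14400) = -39120/17681.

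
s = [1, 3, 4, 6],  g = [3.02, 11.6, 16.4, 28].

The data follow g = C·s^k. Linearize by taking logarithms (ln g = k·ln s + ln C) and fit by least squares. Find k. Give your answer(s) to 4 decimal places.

With ln gᵢ as the transformed response and ln sᵢ as the regressor:
Sums: Σln s = 4.2767, Σ(ln s)² = 6.3392, Σln g = 9.6857, Σln s·ln g = 12.5411.
Normal system: [[6.3392, 4.2767]; [4.2767, 4]]·[k, ln C]ᵀ = [12.5411, 9.6857]ᵀ.
Slope k = (n·Σln s·ln g − Σln s·Σln g)/(n·Σ(ln s)² − (Σln s)²) = (4·12.5411 − 4.2767·9.6857)/7.0668 = 1.23699; ln C = (Σln g − k·Σln s)/n = 1.09888.

k = 1.2370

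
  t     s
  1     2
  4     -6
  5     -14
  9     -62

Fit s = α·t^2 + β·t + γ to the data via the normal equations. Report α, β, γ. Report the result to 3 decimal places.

α = -1.030, β = 2.280, γ = 0.831

Sums needed: Σt^2·t^2 = 7443, Σt^2·t = 919, Σt^2 = 123, Σt·t = 123, Σt = 19, Σ1 = 4.
Moment sums: Σt^2·s = -5466, Σt·s = -650, Σs = -80.
Row-reducing yields α = -1008/979, β = 2232/979, γ = 74/89.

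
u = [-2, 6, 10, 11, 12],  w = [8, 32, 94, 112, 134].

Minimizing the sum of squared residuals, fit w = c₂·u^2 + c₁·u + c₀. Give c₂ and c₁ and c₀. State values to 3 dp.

c₂ = 0.992, c₁ = -0.885, c₀ = 2.179

From the data, Σu^2·u^2 = 46689, Σu^2·u = 4267, Σu^2 = 405, Σu·u = 405, Σu = 37, Σ1 = 5.
And Σu^2·w = 43432, Σu·w = 3956, Σw = 380.
AᵀA·[c₂, c₁, c₀]ᵀ = Aᵀw becomes [[46689, 4267, 405]; [4267, 405, 37]; [405, 37, 5]]·[c₂, c₁, c₀]ᵀ = [43432, 3956, 380]ᵀ.
Row-reducing yields c₂ = 258828/260851, c₁ = -230930/260851, c₀ = 568490/260851.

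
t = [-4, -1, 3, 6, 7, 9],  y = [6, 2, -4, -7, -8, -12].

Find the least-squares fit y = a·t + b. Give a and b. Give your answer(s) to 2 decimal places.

XᵀX·[a, b]ᵀ = Xᵀy reads: 192·a + 20·b = -244;  20·a + 6·b = -23.
Eliminating b: 6·(row 1) − 20·(row 2) gives 752·a = 6·(-244) − 20·(-23) = -1004, so a = -251/188.
Then b = ((-23) − 20·(-251/188))/6 = 29/47.

a = -1.34, b = 0.62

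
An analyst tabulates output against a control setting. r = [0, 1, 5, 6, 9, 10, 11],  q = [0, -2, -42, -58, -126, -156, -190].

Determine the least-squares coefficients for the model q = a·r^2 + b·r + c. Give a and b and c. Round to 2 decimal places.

XᵀX·[a, b, c]ᵀ = Xᵀq reads: 33124·a + 3402·b + 364·c = -51936;  3402·a + 364·b + 42·c = -5344;  364·a + 42·b + 7·c = -574.
(Σr^2·r^2 = 33124, Σr^2·r = 3402, Σr^2 = 364, Σr·r = 364, Σr = 42, Σ1 = 7, Σr^2·q = -51936, Σr·q = -5344, Σq = -574.)
Solving the 3×3 system (Gaussian elimination) gives a = -5702/3801, b = -824/1267, c = -346/3801.

a = -1.50, b = -0.65, c = -0.09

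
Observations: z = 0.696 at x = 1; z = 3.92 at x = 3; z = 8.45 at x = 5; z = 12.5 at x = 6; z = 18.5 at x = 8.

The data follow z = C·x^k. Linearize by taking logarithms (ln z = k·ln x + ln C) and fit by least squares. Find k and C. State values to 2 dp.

With ln zᵢ as the transformed response and ln xᵢ as the regressor:
XᵀX = [[11.3317, 6.5793]; [6.5793, 5]], rhs = [15.5284, 8.5814]ᵀ  (here Σln x = 6.5793, Σ(ln x)² = 11.3317, Σln z = 8.5814, Σln x·ln z = 15.5284).
Δ = 11.3317·5 − (6.5793)² = 13.3720; k = (15.5284·5 − 6.5793·8.5814)/13.3720 = 1.58415, ln C = (11.3317·8.5814 − 6.5793·15.5284)/13.3720 = -0.36824, so C = exp(-0.36824) = 0.69195.

k = 1.58, C = 0.69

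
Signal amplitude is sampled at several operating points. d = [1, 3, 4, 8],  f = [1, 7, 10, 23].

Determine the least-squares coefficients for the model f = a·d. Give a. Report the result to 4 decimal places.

a = 2.7333

Setting ∂/∂a … = 0 gives: 90·a = 246.
a = 246/90 = 2.73333.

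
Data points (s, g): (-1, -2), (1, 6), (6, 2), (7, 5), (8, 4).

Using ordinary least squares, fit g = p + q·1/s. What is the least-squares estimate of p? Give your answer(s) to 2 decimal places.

Sums needed: Σ1 = 5, Σ1/s = 73/168, Σ1/s·1/s = 58249/28224.
And Σg = 15, Σ1/s·g = 401/42.
MᵀM·[p, q]ᵀ = Mᵀg becomes [[5, 73/168]; [73/168, 58249/28224]]·[p, q]ᵀ = [15, 401/42]ᵀ.
Determinant 5·(58249/28224) − (73/168)² = 71479/7056.
p = (15·(58249/28224) − (73/168)·(401/42))/(71479/7056) = 756643/285916; q = (5·(401/42) − (73/168)·15)/(71479/7056) = 290850/71479.

p = 2.65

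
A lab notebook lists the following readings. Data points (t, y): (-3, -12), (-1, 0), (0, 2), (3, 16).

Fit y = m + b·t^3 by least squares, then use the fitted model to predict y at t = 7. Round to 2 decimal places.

ŷ = 179.74

MᵀM·[m, b]ᵀ = Mᵀy reads: 4·m + (-1)·b = 6;  (-1)·m + 1459·b = 756.
det = 4·1459 − (-1)² = 5835.
m = (6·1459 − (-1)·756)/5835 = 634/389; b = (4·756 − (-1)·6)/5835 = 202/389.
At t = 7: ŷ = (634/389)·(1) + (202/389)·(343) = 69920/389.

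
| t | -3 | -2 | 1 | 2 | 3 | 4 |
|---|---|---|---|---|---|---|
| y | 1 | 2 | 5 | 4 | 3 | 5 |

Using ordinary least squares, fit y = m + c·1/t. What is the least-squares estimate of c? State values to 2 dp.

c = 2.46

Forming XᵀX = [[6, 5/4]; [5/4, 257/144]] and Xᵀy = [20, 95/12]ᵀ gives XᵀX·[m, c]ᵀ = Xᵀy.
Eliminating c: (257/144)·(row 1) − (5/4)·(row 2) gives (439/48)·m = (257/144)·20 − (5/4)·(95/12) = 3715/144, so m = 3715/1317.
Then c = ((95/12) − (5/4)·(3715/1317))/(257/144) = 1080/439.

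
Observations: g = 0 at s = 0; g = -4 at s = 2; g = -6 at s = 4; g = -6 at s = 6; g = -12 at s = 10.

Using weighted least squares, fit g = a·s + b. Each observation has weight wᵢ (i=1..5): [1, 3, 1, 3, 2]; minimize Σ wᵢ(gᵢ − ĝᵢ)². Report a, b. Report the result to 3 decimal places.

Sums needed: Σwᵢ·s·s = 336, Σwᵢ·s = 48, Σwᵢ·1 = 10.
Moment sums: Σwᵢ·s·g = -396, Σwᵢ·g = -60.
So AᵀWA·[a, b]ᵀ = AᵀWg: [[336, 48]; [48, 10]]·[a, b]ᵀ = [-396, -60]ᵀ.
Eliminating b: 10·(row 1) − 48·(row 2) gives 1056·a = 10·(-396) − 48·(-60) = -1080, so a = -45/44.
Then b = ((-60) − 48·(-45/44))/10 = -12/11.

a = -1.023, b = -1.091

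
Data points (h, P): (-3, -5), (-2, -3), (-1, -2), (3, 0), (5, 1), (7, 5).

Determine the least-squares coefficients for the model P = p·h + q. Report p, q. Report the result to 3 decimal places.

Sums needed: Σh·h = 97, Σh = 9, Σ1 = 6.
For XᵀP: Σh·P = 63, ΣP = -4.
XᵀX·[p, q]ᵀ = XᵀP becomes [[97, 9]; [9, 6]]·[p, q]ᵀ = [63, -4]ᵀ.
Δ = 97·6 − 9² = 501.
p = (63·6 − 9·(-4))/501 = 138/167; q = (97·(-4) − 9·63)/501 = -955/501.

p = 0.826, q = -1.906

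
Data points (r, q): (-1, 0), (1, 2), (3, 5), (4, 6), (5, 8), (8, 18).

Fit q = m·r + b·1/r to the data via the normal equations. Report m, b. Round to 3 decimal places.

MᵀM·[m, b]ᵀ = Mᵀq reads: 116·m + 6·b = 225;  6·m + (32101/14400)·b = 541/60.
(Σr·r = 116, Σr·1/r = 6, Σ1/r·1/r = 32101/14400, Σr·q = 225, Σ1/r·q = 541/60.)
Δ = 116·(32101/14400) − 6² = 801329/3600.
m = (225·(32101/14400) − 6·(541/60))/(801329/3600) = 6443685/3205316; b = (116·(541/60) − 6·225)/(801329/3600) = -1094640/801329.

m = 2.010, b = -1.366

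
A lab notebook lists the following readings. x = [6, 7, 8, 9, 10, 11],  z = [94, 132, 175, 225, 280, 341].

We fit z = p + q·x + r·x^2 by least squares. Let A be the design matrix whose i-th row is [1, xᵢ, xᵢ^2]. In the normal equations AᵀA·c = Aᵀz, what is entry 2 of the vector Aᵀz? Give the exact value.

11464

Entry 2 ↔ basis x, so (Aᵀz)_{2} = Σᵢ (x)·zᵢ = (6)·(94) + (7)·(132) + (8)·(175) + (9)·(225) + (10)·(280) + (11)·(341) = 11464.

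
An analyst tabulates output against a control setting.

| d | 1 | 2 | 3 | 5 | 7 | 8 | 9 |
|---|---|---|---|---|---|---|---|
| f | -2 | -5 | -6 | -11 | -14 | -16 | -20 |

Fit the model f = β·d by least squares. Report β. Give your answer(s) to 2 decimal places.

β = -2.11

Setting ∂/∂β … = 0 gives: 233·β = -491.
Hence β = -491 / 233 ≈ -2.1073.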